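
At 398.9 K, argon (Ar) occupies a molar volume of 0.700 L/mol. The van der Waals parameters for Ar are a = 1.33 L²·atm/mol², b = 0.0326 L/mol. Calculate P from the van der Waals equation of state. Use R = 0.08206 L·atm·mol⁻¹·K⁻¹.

P ≈ 46.33 atm

P = RT/(V_m − b) − a/V_m²
RT/(V_m − b) = (0.08206)(398.9)/(0.700 − 0.0326) = 32.734/0.66740 = 49.047 atm
a/V_m² = 1.33/(0.700)² = 2.7143 atm
P = 49.047 − 2.7143 = 46.33 atm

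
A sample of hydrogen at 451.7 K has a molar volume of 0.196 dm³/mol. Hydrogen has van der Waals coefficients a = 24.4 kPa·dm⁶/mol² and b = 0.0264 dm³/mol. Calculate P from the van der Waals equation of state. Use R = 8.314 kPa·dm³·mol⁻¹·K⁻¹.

P = RT/(V_m − b) − a/V_m²
RT/(V_m − b) = (8.314)(451.7)/(0.196 − 0.0264) = 3755.4/0.16960 = 22143 kPa
a/V_m² = 24.4/(0.196)² = 635.15 kPa
P = 22143 − 635.15 = 21508 kPa

P ≈ 21508 kPa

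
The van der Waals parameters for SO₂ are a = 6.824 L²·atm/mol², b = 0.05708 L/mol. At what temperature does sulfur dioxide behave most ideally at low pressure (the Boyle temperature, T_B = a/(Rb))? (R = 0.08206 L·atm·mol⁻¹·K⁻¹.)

T_B ≈ 1457 K

For a van der Waals gas the second virial coefficient B₂ = b − a/(RT) vanishes at T_B = a/(Rb).
T_B = 6.824/(0.08206×0.05708) = 6.824/0.0046840 = 1457 K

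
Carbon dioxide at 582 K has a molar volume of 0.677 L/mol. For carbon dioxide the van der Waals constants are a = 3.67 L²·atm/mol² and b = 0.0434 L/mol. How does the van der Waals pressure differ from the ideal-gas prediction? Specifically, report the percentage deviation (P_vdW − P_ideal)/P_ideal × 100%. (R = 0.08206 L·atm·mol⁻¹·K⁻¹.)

-4.50 %

Ideal: P_ideal = RT/V_m = (0.08206)(582)/0.677 = 70.5449 atm
vdW: P = RT/(V_m − b) − a/V_m² = 47.7589/0.633600 − 3.67/0.458329 = 75.3771 − 8.00735 = 67.3698 atm
% deviation = (67.3698 − 70.5449)/70.5449 × 100% = -4.50%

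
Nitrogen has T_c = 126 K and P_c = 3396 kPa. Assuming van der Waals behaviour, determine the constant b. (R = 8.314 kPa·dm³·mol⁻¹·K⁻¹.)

b ≈ 0.03856 dm³/mol

From T_c = 8a/(27Rb) and P_c = a/(27b²): b = R T_c/(8 P_c).
b = (8.314)(126)/(8×3396) = 1047.6/27168 = 0.03856 dm³/mol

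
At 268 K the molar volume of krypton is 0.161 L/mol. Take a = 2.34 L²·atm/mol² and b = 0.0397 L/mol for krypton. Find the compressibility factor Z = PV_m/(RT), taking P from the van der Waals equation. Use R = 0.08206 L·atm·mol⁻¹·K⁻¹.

P = RT/(V_m − b) − a/V_m² = (0.08206)(268)/(0.161 − 0.0397) − 2.34/(0.161)²
  = 21.992/0.12130 − 90.274 = 181.30 − 90.274 = 91.03 atm
Z = PV_m/(RT) = (91.03)(0.161)/((0.08206)(268)) = 14.656/21.992 = 0.6664

Z ≈ 0.6664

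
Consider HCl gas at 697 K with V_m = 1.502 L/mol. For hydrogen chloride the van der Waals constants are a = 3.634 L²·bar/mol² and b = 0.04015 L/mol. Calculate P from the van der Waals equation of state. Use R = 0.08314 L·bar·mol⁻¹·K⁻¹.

P = RT/(V_m − b) − a/V_m²
RT/(V_m − b) = (0.08314)(697)/(1.502 − 0.04015) = 57.949/1.4619 = 39.640 bar
a/V_m² = 3.634/(1.502)² = 1.6108 bar
P = 39.640 − 1.6108 = 38.03 bar

P ≈ 38.03 bar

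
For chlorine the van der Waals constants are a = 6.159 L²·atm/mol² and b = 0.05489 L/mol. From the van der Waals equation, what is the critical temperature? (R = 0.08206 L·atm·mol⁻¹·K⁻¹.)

T_c ≈ 405.1 K

For a van der Waals gas, T_c = 8a/(27Rb).
T_c = 8×6.159/(27×0.08206×0.05489) = 49.272/0.12162 = 405.1 K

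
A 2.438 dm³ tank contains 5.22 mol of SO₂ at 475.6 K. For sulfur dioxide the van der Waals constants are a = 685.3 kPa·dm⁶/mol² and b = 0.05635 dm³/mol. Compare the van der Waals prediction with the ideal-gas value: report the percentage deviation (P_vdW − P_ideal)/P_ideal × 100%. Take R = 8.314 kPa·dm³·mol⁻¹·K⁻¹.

-23.39 %

Ideal: P_ideal = nRT/V = (5.22)(8.314)(475.6)/2.438 = 8466.20 kPa
vdW: P = nRT/(V − nb) − a n²/V² = 20640.6/2.14385 − 18673.3/5.94384 = 9627.82 − 3141.62 = 6486.20 kPa
% deviation = (6486.20 − 8466.20)/8466.20 × 100% = -23.39%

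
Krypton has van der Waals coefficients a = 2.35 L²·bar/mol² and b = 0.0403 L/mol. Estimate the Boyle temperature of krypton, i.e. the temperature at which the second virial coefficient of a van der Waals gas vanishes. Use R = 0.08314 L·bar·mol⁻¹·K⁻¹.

For a van der Waals gas the second virial coefficient B₂ = b − a/(RT) vanishes at T_B = a/(Rb).
T_B = 2.35/(0.08314×0.0403) = 2.35/0.0033505 = 701.4 K

T_B ≈ 701.4 K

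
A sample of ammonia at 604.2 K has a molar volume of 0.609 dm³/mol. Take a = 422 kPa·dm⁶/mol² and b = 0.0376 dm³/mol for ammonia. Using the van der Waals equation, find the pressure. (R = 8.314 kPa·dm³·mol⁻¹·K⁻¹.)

P ≈ 7653 kPa

P = RT/(V_m − b) − a/V_m²
RT/(V_m − b) = (8.314)(604.2)/(0.609 − 0.0376) = 5023.3/0.57140 = 8791.2 kPa
a/V_m² = 422/(0.609)² = 1137.8 kPa
P = 8791.2 − 1137.8 = 7653 kPa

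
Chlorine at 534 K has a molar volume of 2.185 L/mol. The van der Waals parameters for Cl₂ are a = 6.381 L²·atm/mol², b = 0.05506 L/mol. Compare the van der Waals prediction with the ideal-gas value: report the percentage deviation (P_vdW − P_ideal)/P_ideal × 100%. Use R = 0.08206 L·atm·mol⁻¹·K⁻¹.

Ideal: P_ideal = RT/V_m = (0.08206)(534)/2.185 = 20.0549 atm
vdW: P = RT/(V_m − b) − a/V_m² = 43.8200/2.12994 − 6.381/4.77423 = 20.5733 − 1.33655 = 19.2368 atm
% deviation = (19.2368 − 20.0549)/20.0549 × 100% = -4.08%

-4.08 %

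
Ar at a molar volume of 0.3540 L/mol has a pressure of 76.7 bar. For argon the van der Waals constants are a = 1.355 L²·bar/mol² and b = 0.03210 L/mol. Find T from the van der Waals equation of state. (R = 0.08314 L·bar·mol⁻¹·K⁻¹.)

T ≈ 338.8 K

T = (P + a/V_m²)(V_m − b)/R
P + a/V_m² = 76.7 + 1.355/(0.3540)² = 87.513 bar
V_m − b = 0.3540 − 0.03210 = 0.32190 L/mol
T = (87.513)(0.32190)/0.08314 = 338.8 K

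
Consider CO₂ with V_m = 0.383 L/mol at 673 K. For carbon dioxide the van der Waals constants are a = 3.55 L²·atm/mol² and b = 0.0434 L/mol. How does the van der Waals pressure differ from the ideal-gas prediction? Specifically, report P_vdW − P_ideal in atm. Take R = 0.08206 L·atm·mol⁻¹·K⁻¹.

Ideal: P_ideal = RT/V_m = (0.08206)(673)/0.383 = 144.194 atm
vdW: P = RT/(V_m − b) − a/V_m² = 55.2264/0.339600 − 3.55/0.146689 = 162.622 − 24.2009 = 138.421 atm
ΔP = 138.421 − 144.194 = -5.77 atm

ΔP ≈ -5.77 atm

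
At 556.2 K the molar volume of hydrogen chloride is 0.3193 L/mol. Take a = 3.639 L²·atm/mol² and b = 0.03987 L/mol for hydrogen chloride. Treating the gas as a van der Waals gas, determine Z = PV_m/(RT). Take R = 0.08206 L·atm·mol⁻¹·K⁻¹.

Z ≈ 0.8930

P = RT/(V_m − b) − a/V_m² = (0.08206)(556.2)/(0.3193 − 0.03987) − 3.639/(0.3193)²
  = 45.642/0.27943 − 35.693 = 163.34 − 35.693 = 127.65 atm
Z = PV_m/(RT) = (127.65)(0.3193)/((0.08206)(556.2)) = 40.759/45.642 = 0.8930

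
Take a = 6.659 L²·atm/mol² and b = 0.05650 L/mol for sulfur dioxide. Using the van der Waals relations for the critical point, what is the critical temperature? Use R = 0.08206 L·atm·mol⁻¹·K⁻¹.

For a van der Waals gas, T_c = 8a/(27Rb).
T_c = 8×6.659/(27×0.08206×0.05650) = 53.272/0.12518 = 425.6 K

T_c ≈ 425.6 K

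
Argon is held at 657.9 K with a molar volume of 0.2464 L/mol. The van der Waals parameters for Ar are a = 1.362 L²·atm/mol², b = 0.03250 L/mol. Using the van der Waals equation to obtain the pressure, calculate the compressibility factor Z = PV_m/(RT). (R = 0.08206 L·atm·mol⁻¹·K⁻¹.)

Z ≈ 1.050

P = RT/(V_m − b) − a/V_m² = (0.08206)(657.9)/(0.2464 − 0.03250) − 1.362/(0.2464)²
  = 53.987/0.21390 − 22.433 = 252.39 − 22.433 = 229.96 atm
Z = PV_m/(RT) = (229.96)(0.2464)/((0.08206)(657.9)) = 56.662/53.987 = 1.050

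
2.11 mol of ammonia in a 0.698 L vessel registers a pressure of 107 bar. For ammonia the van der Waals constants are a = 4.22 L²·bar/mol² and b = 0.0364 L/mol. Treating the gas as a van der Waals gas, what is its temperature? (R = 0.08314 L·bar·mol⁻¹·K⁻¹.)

T = (P + a n²/V²)(V − nb)/(nR)
P + a n²/V² = 107 + (4.22)(2.11)²/(0.698)² = 145.56 bar
V − nb = 0.698 − (2.11)(0.0364) = 0.62120 L
T = (145.56)(0.62120)/((2.11)(0.08314)) = 515.4 K

T ≈ 515.4 K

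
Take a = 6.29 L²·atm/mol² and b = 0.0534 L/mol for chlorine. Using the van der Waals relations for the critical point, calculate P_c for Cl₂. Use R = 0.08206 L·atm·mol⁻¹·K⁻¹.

P_c ≈ 81.70 atm

For a van der Waals gas, P_c = a/(27b²).
P_c = 6.29/(27×(0.0534)²) = 6.29/0.076992 = 81.70 atm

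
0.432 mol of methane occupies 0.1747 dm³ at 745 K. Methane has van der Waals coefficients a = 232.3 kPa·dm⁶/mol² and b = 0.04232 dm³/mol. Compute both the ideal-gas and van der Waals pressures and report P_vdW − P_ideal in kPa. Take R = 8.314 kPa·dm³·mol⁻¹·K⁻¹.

ΔP ≈ 370 kPa

Ideal: P_ideal = nRT/V = (0.432)(8.314)(745)/0.1747 = 15316.4 kPa
vdW: P = nRT/(V − nb) − a n²/V² = 2675.78/0.156418 − 43.3528/0.0305201 = 17106.6 − 1420.47 = 15686.1 kPa
ΔP = 15686.1 − 15316.4 = 370 kPa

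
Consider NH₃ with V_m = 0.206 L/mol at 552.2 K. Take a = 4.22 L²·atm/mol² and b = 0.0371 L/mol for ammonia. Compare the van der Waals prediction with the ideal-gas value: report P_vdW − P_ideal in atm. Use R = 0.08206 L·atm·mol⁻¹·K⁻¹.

ΔP ≈ -51.13 atm

Ideal: P_ideal = RT/V_m = (0.08206)(552.2)/0.206 = 219.969 atm
vdW: P = RT/(V_m − b) − a/V_m² = 45.3135/0.168900 − 4.22/0.0424360 = 268.286 − 99.4439 = 168.842 atm
ΔP = 168.842 − 219.969 = -51.13 atm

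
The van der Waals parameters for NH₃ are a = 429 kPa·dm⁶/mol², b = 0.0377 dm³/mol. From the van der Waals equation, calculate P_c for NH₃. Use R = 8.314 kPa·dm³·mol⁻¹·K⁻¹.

P_c ≈ 11179 kPa

For a van der Waals gas, P_c = a/(27b²).
P_c = 429/(27×(0.0377)²) = 429/0.038375 = 11179 kPa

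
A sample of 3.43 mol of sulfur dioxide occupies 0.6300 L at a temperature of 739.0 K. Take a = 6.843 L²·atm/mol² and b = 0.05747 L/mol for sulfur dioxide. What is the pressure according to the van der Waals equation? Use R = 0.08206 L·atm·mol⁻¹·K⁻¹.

P = nRT/(V − nb) − a n²/V²
nRT/(V − nb) = (3.43)(0.08206)(739.0)/(0.6300 − 3.43×0.05747) = 208.00/0.43288 = 480.50 atm
a n²/V² = (6.843)(3.43)²/(0.6300)² = 202.84 atm
P = 480.50 − 202.84 = 277.7 atm

P ≈ 277.7 atm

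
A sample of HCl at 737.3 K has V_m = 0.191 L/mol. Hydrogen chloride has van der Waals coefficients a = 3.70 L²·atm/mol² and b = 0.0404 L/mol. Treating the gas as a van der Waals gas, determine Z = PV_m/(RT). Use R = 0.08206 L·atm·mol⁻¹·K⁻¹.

Z ≈ 0.9481

P = RT/(V_m − b) − a/V_m² = (0.08206)(737.3)/(0.191 − 0.0404) − 3.70/(0.191)²
  = 60.503/0.15060 − 101.42 = 401.75 − 101.42 = 300.33 atm
Z = PV_m/(RT) = (300.33)(0.191)/((0.08206)(737.3)) = 57.363/60.503 = 0.9481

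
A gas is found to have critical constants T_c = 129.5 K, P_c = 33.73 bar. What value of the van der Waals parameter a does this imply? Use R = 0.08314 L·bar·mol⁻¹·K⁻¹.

a ≈ 1.450 L²·bar/mol²

From T_c = 8a/(27Rb) and P_c = a/(27b²): a = 27 R² T_c²/(64 P_c).
a = 27×(0.08314)²×(129.5)²/(64×33.73) = 3129.8/2158.7 = 1.450 L²·bar/mol²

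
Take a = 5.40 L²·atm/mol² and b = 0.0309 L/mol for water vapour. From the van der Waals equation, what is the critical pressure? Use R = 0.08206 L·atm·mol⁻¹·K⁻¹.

P_c ≈ 209.5 atm

For a van der Waals gas, P_c = a/(27b²).
P_c = 5.40/(27×(0.0309)²) = 5.40/0.025780 = 209.5 atm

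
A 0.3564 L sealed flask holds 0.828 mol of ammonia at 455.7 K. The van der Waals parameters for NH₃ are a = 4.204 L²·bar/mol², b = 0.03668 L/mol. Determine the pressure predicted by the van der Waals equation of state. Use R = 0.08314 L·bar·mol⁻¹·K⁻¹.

P = nRT/(V − nb) − a n²/V²
nRT/(V − nb) = (0.828)(0.08314)(455.7)/(0.3564 − 0.828×0.03668) = 31.370/0.32603 = 96.218 bar
a n²/V² = (4.204)(0.828)²/(0.3564)² = 22.691 bar
P = 96.218 − 22.691 = 73.53 bar

P ≈ 73.53 bar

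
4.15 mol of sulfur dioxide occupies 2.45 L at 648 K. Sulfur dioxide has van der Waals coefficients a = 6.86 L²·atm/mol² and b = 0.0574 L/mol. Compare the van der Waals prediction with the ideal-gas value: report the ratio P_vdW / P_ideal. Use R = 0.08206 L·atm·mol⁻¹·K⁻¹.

Ideal: P_ideal = nRT/V = (4.15)(0.08206)(648)/2.45 = 90.0717 atm
vdW: P = nRT/(V − nb) − a n²/V² = 220.676/2.21179 − 118.146/6.00250 = 99.7726 − 19.6828 = 80.0898 atm
Ratio = 80.0898/90.0717 = 0.8892

P_vdW / P_ideal ≈ 0.8892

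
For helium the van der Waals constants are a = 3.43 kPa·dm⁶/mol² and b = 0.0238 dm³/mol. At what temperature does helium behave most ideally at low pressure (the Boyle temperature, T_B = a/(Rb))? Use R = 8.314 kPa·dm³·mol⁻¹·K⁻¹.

T_B ≈ 17.33 K

For a van der Waals gas the second virial coefficient B₂ = b − a/(RT) vanishes at T_B = a/(Rb).
T_B = 3.43/(8.314×0.0238) = 3.43/0.19787 = 17.33 K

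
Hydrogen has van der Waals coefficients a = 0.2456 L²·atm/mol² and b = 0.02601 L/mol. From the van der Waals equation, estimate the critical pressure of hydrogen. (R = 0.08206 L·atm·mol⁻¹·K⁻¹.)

P_c ≈ 13.45 atm

For a van der Waals gas, P_c = a/(27b²).
P_c = 0.2456/(27×(0.02601)²) = 0.2456/0.018266 = 13.45 atm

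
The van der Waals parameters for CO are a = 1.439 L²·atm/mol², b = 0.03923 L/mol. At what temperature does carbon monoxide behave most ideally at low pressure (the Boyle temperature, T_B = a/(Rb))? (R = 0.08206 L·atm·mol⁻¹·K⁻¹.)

For a van der Waals gas the second virial coefficient B₂ = b − a/(RT) vanishes at T_B = a/(Rb).
T_B = 1.439/(0.08206×0.03923) = 1.439/0.0032192 = 447.0 K

T_B ≈ 447.0 K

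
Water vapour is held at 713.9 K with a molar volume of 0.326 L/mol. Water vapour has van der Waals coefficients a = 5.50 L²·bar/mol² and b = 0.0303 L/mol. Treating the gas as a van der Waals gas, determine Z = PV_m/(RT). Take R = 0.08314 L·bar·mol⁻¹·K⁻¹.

P = RT/(V_m − b) − a/V_m² = (0.08314)(713.9)/(0.326 − 0.0303) − 5.50/(0.326)²
  = 59.354/0.29570 − 51.752 = 200.72 − 51.752 = 148.97 bar
Z = PV_m/(RT) = (148.97)(0.326)/((0.08314)(713.9)) = 48.564/59.354 = 0.8182

Z ≈ 0.8182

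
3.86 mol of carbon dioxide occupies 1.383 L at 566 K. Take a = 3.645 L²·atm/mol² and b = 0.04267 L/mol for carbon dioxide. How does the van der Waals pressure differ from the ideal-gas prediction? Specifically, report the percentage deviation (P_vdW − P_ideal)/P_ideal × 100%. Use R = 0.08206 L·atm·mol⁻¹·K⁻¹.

Ideal: P_ideal = nRT/V = (3.86)(0.08206)(566)/1.383 = 129.632 atm
vdW: P = nRT/(V − nb) − a n²/V² = 179.281/1.21829 − 54.3090/1.91269 = 147.158 − 28.3940 = 118.764 atm
% deviation = (118.764 − 129.632)/129.632 × 100% = -8.38%

-8.38 %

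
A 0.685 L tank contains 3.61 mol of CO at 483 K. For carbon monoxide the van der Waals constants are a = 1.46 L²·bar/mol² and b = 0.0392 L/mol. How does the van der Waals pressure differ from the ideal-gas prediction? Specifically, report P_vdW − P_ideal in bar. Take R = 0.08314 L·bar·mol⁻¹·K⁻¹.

Ideal: P_ideal = nRT/V = (3.61)(0.08314)(483)/0.685 = 211.628 bar
vdW: P = nRT/(V − nb) − a n²/V² = 144.965/0.543488 − 19.0269/0.469225 = 266.731 − 40.5496 = 226.181 bar
ΔP = 226.181 − 211.628 = 14.55 bar

ΔP ≈ 14.55 bar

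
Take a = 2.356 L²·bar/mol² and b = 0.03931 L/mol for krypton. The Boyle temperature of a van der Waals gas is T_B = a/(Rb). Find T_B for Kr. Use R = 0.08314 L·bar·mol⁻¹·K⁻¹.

For a van der Waals gas the second virial coefficient B₂ = b − a/(RT) vanishes at T_B = a/(Rb).
T_B = 2.356/(0.08314×0.03931) = 2.356/0.0032682 = 720.9 K

T_B ≈ 720.9 K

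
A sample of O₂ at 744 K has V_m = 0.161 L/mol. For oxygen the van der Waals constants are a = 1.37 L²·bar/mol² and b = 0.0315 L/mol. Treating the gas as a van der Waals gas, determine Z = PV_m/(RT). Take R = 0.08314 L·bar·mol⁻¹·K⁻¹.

P = RT/(V_m − b) − a/V_m² = (0.08314)(744)/(0.161 − 0.0315) − 1.37/(0.161)²
  = 61.856/0.12950 − 52.853 = 477.65 − 52.853 = 424.80 bar
Z = PV_m/(RT) = (424.80)(0.161)/((0.08314)(744)) = 68.393/61.856 = 1.106

Z ≈ 1.106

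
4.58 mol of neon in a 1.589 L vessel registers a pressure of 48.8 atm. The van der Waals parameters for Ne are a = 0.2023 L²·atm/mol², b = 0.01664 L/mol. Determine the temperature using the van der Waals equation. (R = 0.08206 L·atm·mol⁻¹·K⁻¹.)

T = (P + a n²/V²)(V − nb)/(nR)
P + a n²/V² = 48.8 + (0.2023)(4.58)²/(1.589)² = 50.481 atm
V − nb = 1.589 − (4.58)(0.01664) = 1.5128 L
T = (50.481)(1.5128)/((4.58)(0.08206)) = 203.2 K

T ≈ 203.2 K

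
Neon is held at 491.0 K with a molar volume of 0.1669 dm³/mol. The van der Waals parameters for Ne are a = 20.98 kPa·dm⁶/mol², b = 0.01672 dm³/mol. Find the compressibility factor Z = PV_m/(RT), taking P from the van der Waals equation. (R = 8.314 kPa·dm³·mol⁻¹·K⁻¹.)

P = RT/(V_m − b) − a/V_m² = (8.314)(491.0)/(0.1669 − 0.01672) − 20.98/(0.1669)²
  = 4082.2/0.15018 − 753.17 = 27182 − 753.17 = 26429 kPa
Z = PV_m/(RT) = (26429)(0.1669)/((8.314)(491.0)) = 4411.0/4082.2 = 1.081

Z ≈ 1.081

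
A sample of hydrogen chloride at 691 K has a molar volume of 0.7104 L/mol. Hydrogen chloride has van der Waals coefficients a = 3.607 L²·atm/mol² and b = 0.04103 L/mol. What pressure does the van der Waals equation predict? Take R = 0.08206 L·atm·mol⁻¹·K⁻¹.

P ≈ 77.56 atm

P = RT/(V_m − b) − a/V_m²
RT/(V_m − b) = (0.08206)(691)/(0.7104 − 0.04103) = 56.703/0.66937 = 84.711 atm
a/V_m² = 3.607/(0.7104)² = 7.1473 atm
P = 84.711 − 7.1473 = 77.56 atm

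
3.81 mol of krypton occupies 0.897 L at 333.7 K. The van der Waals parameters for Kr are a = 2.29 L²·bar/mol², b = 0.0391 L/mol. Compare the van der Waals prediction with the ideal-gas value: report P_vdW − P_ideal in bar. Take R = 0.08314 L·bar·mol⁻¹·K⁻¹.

ΔP ≈ -17.85 bar

Ideal: P_ideal = nRT/V = (3.81)(0.08314)(333.7)/0.897 = 117.842 bar
vdW: P = nRT/(V − nb) − a n²/V² = 105.704/0.748029 − 33.2419/0.804609 = 141.310 − 41.3144 = 99.996 bar
ΔP = 99.996 − 117.842 = -17.85 bar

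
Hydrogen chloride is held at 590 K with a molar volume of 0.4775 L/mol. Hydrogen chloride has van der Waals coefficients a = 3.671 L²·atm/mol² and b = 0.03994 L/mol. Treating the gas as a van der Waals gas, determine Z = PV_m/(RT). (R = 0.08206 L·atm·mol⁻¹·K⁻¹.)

P = RT/(V_m − b) − a/V_m² = (0.08206)(590)/(0.4775 − 0.03994) − 3.671/(0.4775)²
  = 48.415/0.43756 − 16.100 = 110.65 − 16.100 = 94.55 atm
Z = PV_m/(RT) = (94.55)(0.4775)/((0.08206)(590)) = 45.148/48.415 = 0.9325

Z ≈ 0.9325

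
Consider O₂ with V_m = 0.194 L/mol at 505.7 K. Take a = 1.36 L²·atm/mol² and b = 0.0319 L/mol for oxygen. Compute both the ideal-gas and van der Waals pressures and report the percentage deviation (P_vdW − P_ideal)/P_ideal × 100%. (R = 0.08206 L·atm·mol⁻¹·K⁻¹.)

Ideal: P_ideal = RT/V_m = (0.08206)(505.7)/0.194 = 213.906 atm
vdW: P = RT/(V_m − b) − a/V_m² = 41.4977/0.162100 − 1.36/0.0376360 = 256.001 − 36.1356 = 219.865 atm
% deviation = (219.865 − 213.906)/213.906 × 100% = 2.79%

2.79 %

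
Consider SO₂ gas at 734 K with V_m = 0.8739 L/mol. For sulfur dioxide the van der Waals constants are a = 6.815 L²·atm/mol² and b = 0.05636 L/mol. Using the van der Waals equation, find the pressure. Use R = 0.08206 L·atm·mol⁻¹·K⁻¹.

P ≈ 64.75 atm

P = RT/(V_m − b) − a/V_m²
RT/(V_m − b) = (0.08206)(734)/(0.8739 − 0.05636) = 60.232/0.81754 = 73.675 atm
a/V_m² = 6.815/(0.8739)² = 8.9236 atm
P = 73.675 − 8.9236 = 64.75 atm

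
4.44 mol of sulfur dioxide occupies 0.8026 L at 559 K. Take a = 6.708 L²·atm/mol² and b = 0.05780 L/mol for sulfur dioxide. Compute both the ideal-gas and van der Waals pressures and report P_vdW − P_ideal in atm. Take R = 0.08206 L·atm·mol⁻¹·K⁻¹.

Ideal: P_ideal = nRT/V = (4.44)(0.08206)(559)/0.8026 = 253.762 atm
vdW: P = nRT/(V − nb) − a n²/V² = 203.670/0.545968 − 132.239/0.644167 = 373.044 − 205.287 = 167.757 atm
ΔP = 167.757 − 253.762 = -86.01 atm

ΔP ≈ -86.01 atm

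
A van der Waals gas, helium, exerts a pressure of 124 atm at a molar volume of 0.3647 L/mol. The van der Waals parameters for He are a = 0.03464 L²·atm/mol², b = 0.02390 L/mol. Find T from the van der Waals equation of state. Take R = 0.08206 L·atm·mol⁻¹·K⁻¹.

T = (P + a/V_m²)(V_m − b)/R
P + a/V_m² = 124 + 0.03464/(0.3647)² = 124.26 atm
V_m − b = 0.3647 − 0.02390 = 0.34080 L/mol
T = (124.26)(0.34080)/0.08206 = 516.1 K

T ≈ 516.1 K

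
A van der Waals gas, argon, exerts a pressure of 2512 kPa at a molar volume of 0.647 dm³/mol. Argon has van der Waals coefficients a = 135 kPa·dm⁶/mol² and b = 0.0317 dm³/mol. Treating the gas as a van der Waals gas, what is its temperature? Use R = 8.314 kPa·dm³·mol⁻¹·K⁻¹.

T = (P + a/V_m²)(V_m − b)/R
P + a/V_m² = 2512 + 135/(0.647)² = 2834.5 kPa
V_m − b = 0.647 − 0.0317 = 0.61530 dm³/mol
T = (2834.5)(0.61530)/8.314 = 209.8 K

T ≈ 209.8 K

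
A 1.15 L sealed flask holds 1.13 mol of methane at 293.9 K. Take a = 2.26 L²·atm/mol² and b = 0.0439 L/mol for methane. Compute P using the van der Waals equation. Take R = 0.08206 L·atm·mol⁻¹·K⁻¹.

P ≈ 22.58 atm

P = nRT/(V − nb) − a n²/V²
nRT/(V − nb) = (1.13)(0.08206)(293.9)/(1.15 − 1.13×0.0439) = 27.253/1.1004 = 24.766 atm
a n²/V² = (2.26)(1.13)²/(1.15)² = 2.1821 atm
P = 24.766 − 2.1821 = 22.58 atm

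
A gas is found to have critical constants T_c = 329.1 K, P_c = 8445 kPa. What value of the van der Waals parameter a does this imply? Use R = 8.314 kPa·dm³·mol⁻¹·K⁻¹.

a ≈ 374.0 kPa·dm⁶/mol²

From T_c = 8a/(27Rb) and P_c = a/(27b²): a = 27 R² T_c²/(64 P_c).
a = 27×(8.314)²×(329.1)²/(64×8445) = 202134093/540480 = 374.0 kPa·dm⁶/mol²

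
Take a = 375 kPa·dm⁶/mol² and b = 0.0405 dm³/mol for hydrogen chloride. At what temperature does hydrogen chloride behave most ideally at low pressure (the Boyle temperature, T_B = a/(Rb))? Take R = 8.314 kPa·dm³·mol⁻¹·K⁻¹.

T_B ≈ 1114 K

For a van der Waals gas the second virial coefficient B₂ = b − a/(RT) vanishes at T_B = a/(Rb).
T_B = 375/(8.314×0.0405) = 375/0.33672 = 1114 K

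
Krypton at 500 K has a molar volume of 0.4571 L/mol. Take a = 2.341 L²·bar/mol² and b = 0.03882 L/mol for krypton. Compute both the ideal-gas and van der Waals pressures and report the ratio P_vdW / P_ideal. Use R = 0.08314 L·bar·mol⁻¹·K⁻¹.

P_vdW / P_ideal ≈ 0.9696

Ideal: P_ideal = RT/V_m = (0.08314)(500)/0.4571 = 90.9429 bar
vdW: P = RT/(V_m − b) − a/V_m² = 41.5700/0.418280 − 2.341/0.208940 = 99.3832 − 11.2042 = 88.1790 bar
Ratio = 88.1790/90.9429 = 0.9696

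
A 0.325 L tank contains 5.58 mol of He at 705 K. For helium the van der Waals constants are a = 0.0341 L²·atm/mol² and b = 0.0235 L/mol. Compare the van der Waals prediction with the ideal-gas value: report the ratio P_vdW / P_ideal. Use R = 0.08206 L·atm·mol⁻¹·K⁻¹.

Ideal: P_ideal = nRT/V = (5.58)(0.08206)(705)/0.325 = 993.279 atm
vdW: P = nRT/(V − nb) − a n²/V² = 322.816/0.193870 − 1.06175/0.105625 = 1665.12 − 10.0521 = 1655.07 atm
Ratio = 1655.07/993.279 = 1.666

P_vdW / P_ideal ≈ 1.666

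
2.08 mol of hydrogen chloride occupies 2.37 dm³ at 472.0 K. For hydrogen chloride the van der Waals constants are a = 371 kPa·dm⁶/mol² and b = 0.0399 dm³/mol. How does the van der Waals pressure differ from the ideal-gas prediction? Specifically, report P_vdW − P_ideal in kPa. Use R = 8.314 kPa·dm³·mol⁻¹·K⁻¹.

ΔP ≈ -160.8 kPa

Ideal: P_ideal = nRT/V = (2.08)(8.314)(472.0)/2.37 = 3444.03 kPa
vdW: P = nRT/(V − nb) − a n²/V² = 8162.35/2.28701 − 1605.09/5.61690 = 3569.00 − 285.761 = 3283.24 kPa
ΔP = 3283.24 − 3444.03 = -160.8 kPa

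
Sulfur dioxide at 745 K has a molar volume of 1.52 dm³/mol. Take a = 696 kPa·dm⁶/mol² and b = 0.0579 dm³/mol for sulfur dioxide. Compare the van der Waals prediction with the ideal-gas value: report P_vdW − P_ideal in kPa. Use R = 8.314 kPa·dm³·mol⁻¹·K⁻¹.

Ideal: P_ideal = RT/V_m = (8.314)(745)/1.52 = 4074.95 kPa
vdW: P = RT/(V_m − b) − a/V_m² = 6193.93/1.46210 − 696/2.31040 = 4236.32 − 301.247 = 3935.07 kPa
ΔP = 3935.07 − 4074.95 = -139.9 kPa

ΔP ≈ -139.9 kPa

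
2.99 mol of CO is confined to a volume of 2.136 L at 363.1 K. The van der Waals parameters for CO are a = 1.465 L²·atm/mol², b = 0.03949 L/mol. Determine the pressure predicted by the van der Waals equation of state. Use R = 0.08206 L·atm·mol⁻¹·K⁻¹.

P ≈ 41.28 atm

P = nRT/(V − nb) − a n²/V²
nRT/(V − nb) = (2.99)(0.08206)(363.1)/(2.136 − 2.99×0.03949) = 89.090/2.0179 = 44.150 atm
a n²/V² = (1.465)(2.99)²/(2.136)² = 2.8706 atm
P = 44.150 − 2.8706 = 41.28 atm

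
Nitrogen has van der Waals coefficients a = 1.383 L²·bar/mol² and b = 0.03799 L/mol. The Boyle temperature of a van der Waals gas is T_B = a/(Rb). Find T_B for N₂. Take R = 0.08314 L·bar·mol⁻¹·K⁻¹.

T_B ≈ 437.9 K

For a van der Waals gas the second virial coefficient B₂ = b − a/(RT) vanishes at T_B = a/(Rb).
T_B = 1.383/(0.08314×0.03799) = 1.383/0.0031585 = 437.9 K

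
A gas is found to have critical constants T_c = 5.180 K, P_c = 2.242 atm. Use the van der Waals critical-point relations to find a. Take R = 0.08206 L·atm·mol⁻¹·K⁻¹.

a ≈ 0.03400 L²·atm/mol²

From T_c = 8a/(27Rb) and P_c = a/(27b²): a = 27 R² T_c²/(64 P_c).
a = 27×(0.08206)²×(5.180)²/(64×2.242) = 4.8785/143.49 = 0.03400 L²·atm/mol²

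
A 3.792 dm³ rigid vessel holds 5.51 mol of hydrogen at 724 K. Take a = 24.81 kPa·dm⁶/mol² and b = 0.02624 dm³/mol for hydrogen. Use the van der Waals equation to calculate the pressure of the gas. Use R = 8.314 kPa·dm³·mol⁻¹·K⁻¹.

P = nRT/(V − nb) − a n²/V²
nRT/(V − nb) = (5.51)(8.314)(724)/(3.792 − 5.51×0.02624) = 33167/3.6474 = 9093.3 kPa
a n²/V² = (24.81)(5.51)²/(3.792)² = 52.383 kPa
P = 9093.3 − 52.383 = 9041 kPa

P ≈ 9041 kPa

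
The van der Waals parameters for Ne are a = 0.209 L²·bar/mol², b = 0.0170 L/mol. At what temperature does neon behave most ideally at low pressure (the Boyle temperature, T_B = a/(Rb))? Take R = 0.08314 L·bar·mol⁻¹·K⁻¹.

T_B ≈ 147.9 K

For a van der Waals gas the second virial coefficient B₂ = b − a/(RT) vanishes at T_B = a/(Rb).
T_B = 0.209/(0.08314×0.0170) = 0.209/0.0014134 = 147.9 K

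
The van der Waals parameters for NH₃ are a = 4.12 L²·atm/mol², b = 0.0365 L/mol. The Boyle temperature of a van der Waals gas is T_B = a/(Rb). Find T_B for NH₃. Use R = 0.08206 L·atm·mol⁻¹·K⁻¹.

T_B ≈ 1376 K

For a van der Waals gas the second virial coefficient B₂ = b − a/(RT) vanishes at T_B = a/(Rb).
T_B = 4.12/(0.08206×0.0365) = 4.12/0.0029952 = 1376 K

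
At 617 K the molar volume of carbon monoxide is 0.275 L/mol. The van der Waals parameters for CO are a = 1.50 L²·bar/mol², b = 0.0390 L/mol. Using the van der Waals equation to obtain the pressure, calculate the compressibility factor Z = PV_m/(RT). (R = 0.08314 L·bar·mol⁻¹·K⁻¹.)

Z ≈ 1.059

P = RT/(V_m − b) − a/V_m² = (0.08314)(617)/(0.275 − 0.0390) − 1.50/(0.275)²
  = 51.297/0.23600 − 19.835 = 217.36 − 19.835 = 197.53 bar
Z = PV_m/(RT) = (197.53)(0.275)/((0.08314)(617)) = 54.321/51.297 = 1.059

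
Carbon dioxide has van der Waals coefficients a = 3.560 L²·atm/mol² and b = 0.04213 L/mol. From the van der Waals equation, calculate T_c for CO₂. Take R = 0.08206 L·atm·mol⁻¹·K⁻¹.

For a van der Waals gas, T_c = 8a/(27Rb).
T_c = 8×3.560/(27×0.08206×0.04213) = 28.480/0.093344 = 305.1 K

T_c ≈ 305.1 K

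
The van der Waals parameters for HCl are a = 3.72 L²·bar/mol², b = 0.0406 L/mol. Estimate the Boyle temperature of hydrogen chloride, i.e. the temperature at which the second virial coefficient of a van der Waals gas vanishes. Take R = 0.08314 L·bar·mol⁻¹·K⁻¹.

T_B ≈ 1102 K

For a van der Waals gas the second virial coefficient B₂ = b − a/(RT) vanishes at T_B = a/(Rb).
T_B = 3.72/(0.08314×0.0406) = 3.72/0.0033755 = 1102 K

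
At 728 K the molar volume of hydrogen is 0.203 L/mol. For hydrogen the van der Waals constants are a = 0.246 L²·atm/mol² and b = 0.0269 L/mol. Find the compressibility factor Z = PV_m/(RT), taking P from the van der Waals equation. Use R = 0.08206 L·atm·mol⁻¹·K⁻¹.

Z ≈ 1.132

P = RT/(V_m − b) − a/V_m² = (0.08206)(728)/(0.203 − 0.0269) − 0.246/(0.203)²
  = 59.740/0.17610 − 5.9696 = 339.24 − 5.9696 = 333.27 atm
Z = PV_m/(RT) = (333.27)(0.203)/((0.08206)(728)) = 67.654/59.740 = 1.132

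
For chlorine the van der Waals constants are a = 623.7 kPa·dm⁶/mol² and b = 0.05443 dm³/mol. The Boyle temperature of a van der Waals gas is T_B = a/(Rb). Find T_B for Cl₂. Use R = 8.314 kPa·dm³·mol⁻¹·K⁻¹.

For a van der Waals gas the second virial coefficient B₂ = b − a/(RT) vanishes at T_B = a/(Rb).
T_B = 623.7/(8.314×0.05443) = 623.7/0.45253 = 1378 K

T_B ≈ 1378 K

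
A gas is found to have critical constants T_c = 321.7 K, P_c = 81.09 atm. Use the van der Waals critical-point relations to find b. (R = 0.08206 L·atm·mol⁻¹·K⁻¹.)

b ≈ 0.04069 L/mol

From T_c = 8a/(27Rb) and P_c = a/(27b²): b = R T_c/(8 P_c).
b = (0.08206)(321.7)/(8×81.09) = 26.399/648.72 = 0.04069 L/mol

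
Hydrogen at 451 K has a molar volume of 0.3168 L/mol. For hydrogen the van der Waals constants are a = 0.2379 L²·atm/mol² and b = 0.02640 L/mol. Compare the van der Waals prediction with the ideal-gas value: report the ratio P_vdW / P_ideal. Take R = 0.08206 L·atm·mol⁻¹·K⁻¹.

Ideal: P_ideal = RT/V_m = (0.08206)(451)/0.3168 = 116.822 atm
vdW: P = RT/(V_m − b) − a/V_m² = 37.0091/0.290400 − 0.2379/0.100362 = 127.442 − 2.37042 = 125.072 atm
Ratio = 125.072/116.822 = 1.071

P_vdW / P_ideal ≈ 1.071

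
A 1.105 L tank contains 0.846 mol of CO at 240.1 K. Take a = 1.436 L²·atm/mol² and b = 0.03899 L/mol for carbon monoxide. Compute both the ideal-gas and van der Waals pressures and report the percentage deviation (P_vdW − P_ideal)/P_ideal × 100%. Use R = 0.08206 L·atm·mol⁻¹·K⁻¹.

Ideal: P_ideal = nRT/V = (0.846)(0.08206)(240.1)/1.105 = 15.0845 atm
vdW: P = nRT/(V − nb) − a n²/V² = 16.6684/1.07201 − 1.02777/1.22103 = 15.5487 − 0.841724 = 14.7070 atm
% deviation = (14.7070 − 15.0845)/15.0845 × 100% = -2.50%

-2.50 %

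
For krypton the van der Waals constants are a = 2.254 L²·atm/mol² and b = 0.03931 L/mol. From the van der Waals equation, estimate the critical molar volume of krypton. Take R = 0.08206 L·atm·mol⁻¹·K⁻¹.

V_m,c ≈ 0.1179 L/mol

For a van der Waals gas, V_m,c = 3b.
V_m,c = 3×0.03931 = 0.1179 L/mol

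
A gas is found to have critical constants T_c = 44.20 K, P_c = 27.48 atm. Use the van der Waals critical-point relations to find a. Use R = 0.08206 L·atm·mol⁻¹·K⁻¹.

From T_c = 8a/(27Rb) and P_c = a/(27b²): a = 27 R² T_c²/(64 P_c).
a = 27×(0.08206)²×(44.20)²/(64×27.48) = 355.20/1758.7 = 0.2020 L²·atm/mol²

a ≈ 0.2020 L²·atm/mol²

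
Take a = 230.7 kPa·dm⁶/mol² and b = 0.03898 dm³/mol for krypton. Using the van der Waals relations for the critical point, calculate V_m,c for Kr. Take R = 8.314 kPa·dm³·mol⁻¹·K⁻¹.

For a van der Waals gas, V_m,c = 3b.
V_m,c = 3×0.03898 = 0.1169 dm³/mol

V_m,c ≈ 0.1169 dm³/mol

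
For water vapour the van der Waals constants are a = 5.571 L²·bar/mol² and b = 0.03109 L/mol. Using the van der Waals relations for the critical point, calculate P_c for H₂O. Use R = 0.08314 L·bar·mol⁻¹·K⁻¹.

For a van der Waals gas, P_c = a/(27b²).
P_c = 5.571/(27×(0.03109)²) = 5.571/0.026098 = 213.5 bar

P_c ≈ 213.5 bar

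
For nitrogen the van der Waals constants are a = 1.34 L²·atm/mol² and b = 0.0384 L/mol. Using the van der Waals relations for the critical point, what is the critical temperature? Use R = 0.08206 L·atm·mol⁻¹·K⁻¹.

For a van der Waals gas, T_c = 8a/(27Rb).
T_c = 8×1.34/(27×0.08206×0.0384) = 10.720/0.085080 = 126.0 K

T_c ≈ 126.0 K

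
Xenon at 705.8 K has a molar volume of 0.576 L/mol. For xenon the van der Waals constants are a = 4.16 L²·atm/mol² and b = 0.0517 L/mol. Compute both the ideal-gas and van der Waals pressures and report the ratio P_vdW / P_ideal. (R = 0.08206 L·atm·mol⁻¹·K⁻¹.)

Ideal: P_ideal = RT/V_m = (0.08206)(705.8)/0.576 = 100.552 atm
vdW: P = RT/(V_m − b) − a/V_m² = 57.9179/0.524300 − 4.16/0.331776 = 110.467 − 12.5386 = 97.928 atm
Ratio = 97.928/100.552 = 0.9739

P_vdW / P_ideal ≈ 0.9739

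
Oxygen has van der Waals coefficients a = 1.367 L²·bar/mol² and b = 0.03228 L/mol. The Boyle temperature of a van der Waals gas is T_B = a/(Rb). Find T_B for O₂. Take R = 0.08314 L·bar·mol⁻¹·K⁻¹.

For a van der Waals gas the second virial coefficient B₂ = b − a/(RT) vanishes at T_B = a/(Rb).
T_B = 1.367/(0.08314×0.03228) = 1.367/0.0026838 = 509.4 K

T_B ≈ 509.4 K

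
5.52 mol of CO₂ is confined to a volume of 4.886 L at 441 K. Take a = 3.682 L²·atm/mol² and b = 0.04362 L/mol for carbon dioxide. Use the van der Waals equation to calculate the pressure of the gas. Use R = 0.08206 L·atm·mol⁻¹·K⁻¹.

P = nRT/(V − nb) − a n²/V²
nRT/(V − nb) = (5.52)(0.08206)(441)/(4.886 − 5.52×0.04362) = 199.76/4.6452 = 43.004 atm
a n²/V² = (3.682)(5.52)²/(4.886)² = 4.6995 atm
P = 43.004 − 4.6995 = 38.30 atm

P ≈ 38.30 atm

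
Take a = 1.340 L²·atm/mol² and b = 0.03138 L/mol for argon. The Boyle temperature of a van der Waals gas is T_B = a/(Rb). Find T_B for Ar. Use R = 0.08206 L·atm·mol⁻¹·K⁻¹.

T_B ≈ 520.4 K

For a van der Waals gas the second virial coefficient B₂ = b − a/(RT) vanishes at T_B = a/(Rb).
T_B = 1.340/(0.08206×0.03138) = 1.340/0.0025750 = 520.4 K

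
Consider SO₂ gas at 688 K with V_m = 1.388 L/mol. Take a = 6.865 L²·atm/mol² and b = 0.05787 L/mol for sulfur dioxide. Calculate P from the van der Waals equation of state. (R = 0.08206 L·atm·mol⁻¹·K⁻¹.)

P = RT/(V_m − b) − a/V_m²
RT/(V_m − b) = (0.08206)(688)/(1.388 − 0.05787) = 56.457/1.3301 = 42.446 atm
a/V_m² = 6.865/(1.388)² = 3.5634 atm
P = 42.446 − 3.5634 = 38.88 atm

P ≈ 38.88 atm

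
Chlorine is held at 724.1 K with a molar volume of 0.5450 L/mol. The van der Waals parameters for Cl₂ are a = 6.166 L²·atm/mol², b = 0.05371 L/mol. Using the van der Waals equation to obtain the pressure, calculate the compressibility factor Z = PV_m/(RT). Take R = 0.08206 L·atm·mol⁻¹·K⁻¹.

Z ≈ 0.9189

P = RT/(V_m − b) − a/V_m² = (0.08206)(724.1)/(0.5450 − 0.05371) − 6.166/(0.5450)²
  = 59.420/0.49129 − 20.759 = 120.95 − 20.759 = 100.19 atm
Z = PV_m/(RT) = (100.19)(0.5450)/((0.08206)(724.1)) = 54.604/59.420 = 0.9189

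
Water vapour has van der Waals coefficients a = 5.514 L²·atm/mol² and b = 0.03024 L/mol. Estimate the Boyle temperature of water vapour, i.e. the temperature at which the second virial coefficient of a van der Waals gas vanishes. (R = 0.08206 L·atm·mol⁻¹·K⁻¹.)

T_B ≈ 2222 K

For a van der Waals gas the second virial coefficient B₂ = b − a/(RT) vanishes at T_B = a/(Rb).
T_B = 5.514/(0.08206×0.03024) = 5.514/0.0024815 = 2222 K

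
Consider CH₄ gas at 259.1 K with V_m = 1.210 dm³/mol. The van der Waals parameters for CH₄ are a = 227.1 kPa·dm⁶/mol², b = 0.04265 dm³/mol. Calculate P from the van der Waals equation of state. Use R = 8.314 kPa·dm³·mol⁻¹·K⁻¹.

P ≈ 1690 kPa

P = RT/(V_m − b) − a/V_m²
RT/(V_m − b) = (8.314)(259.1)/(1.210 − 0.04265) = 2154.2/1.1674 = 1845.3 kPa
a/V_m² = 227.1/(1.210)² = 155.11 kPa
P = 1845.3 − 155.11 = 1690 kPa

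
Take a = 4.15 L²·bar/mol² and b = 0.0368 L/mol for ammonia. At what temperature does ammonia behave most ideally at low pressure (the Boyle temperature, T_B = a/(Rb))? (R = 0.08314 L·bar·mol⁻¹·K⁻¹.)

For a van der Waals gas the second virial coefficient B₂ = b − a/(RT) vanishes at T_B = a/(Rb).
T_B = 4.15/(0.08314×0.0368) = 4.15/0.0030596 = 1356 K

T_B ≈ 1356 K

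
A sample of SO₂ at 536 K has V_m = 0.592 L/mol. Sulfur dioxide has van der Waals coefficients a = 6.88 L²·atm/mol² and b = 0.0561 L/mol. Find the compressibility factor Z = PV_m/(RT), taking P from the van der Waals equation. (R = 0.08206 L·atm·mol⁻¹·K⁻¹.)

Z ≈ 0.8405

P = RT/(V_m − b) − a/V_m² = (0.08206)(536)/(0.592 − 0.0561) − 6.88/(0.592)²
  = 43.984/0.53590 − 19.631 = 82.075 − 19.631 = 62.444 atm
Z = PV_m/(RT) = (62.444)(0.592)/((0.08206)(536)) = 36.967/43.984 = 0.8405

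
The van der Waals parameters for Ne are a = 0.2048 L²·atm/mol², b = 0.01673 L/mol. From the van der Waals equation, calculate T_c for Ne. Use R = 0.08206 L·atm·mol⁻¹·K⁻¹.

T_c ≈ 44.20 K

For a van der Waals gas, T_c = 8a/(27Rb).
T_c = 8×0.2048/(27×0.08206×0.01673) = 1.6384/0.037067 = 44.20 K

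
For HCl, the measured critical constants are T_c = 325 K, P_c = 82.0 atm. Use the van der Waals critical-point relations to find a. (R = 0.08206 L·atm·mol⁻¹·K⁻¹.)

a ≈ 3.659 L²·atm/mol²

From T_c = 8a/(27Rb) and P_c = a/(27b²): a = 27 R² T_c²/(64 P_c).
a = 27×(0.08206)²×(325)²/(64×82.0) = 19204/5248.0 = 3.659 L²·atm/mol²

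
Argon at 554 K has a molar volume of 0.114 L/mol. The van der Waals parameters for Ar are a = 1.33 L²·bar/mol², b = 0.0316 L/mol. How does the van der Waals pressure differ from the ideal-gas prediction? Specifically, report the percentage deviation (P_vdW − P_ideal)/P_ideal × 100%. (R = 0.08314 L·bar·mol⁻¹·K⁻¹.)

13.02 %

Ideal: P_ideal = RT/V_m = (0.08314)(554)/0.114 = 404.031 bar
vdW: P = RT/(V_m − b) − a/V_m² = 46.0596/0.0824000 − 1.33/0.0129960 = 558.976 − 102.339 = 456.637 bar
% deviation = (456.637 − 404.031)/404.031 × 100% = 13.02%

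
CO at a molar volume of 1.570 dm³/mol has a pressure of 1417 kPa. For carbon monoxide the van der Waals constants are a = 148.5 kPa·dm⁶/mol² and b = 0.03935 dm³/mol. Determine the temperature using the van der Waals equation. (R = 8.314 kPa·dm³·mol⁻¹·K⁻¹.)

T ≈ 272.0 K

T = (P + a/V_m²)(V_m − b)/R
P + a/V_m² = 1417 + 148.5/(1.570)² = 1477.2 kPa
V_m − b = 1.570 − 0.03935 = 1.5307 dm³/mol
T = (1477.2)(1.5307)/8.314 = 272.0 K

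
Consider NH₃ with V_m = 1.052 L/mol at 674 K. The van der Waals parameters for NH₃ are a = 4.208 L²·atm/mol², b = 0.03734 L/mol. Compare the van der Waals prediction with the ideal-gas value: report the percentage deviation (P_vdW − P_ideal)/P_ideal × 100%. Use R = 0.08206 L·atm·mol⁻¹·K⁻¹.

Ideal: P_ideal = RT/V_m = (0.08206)(674)/1.052 = 52.5746 atm
vdW: P = RT/(V_m − b) − a/V_m² = 55.3084/1.01466 − 4.208/1.10670 = 54.5093 − 3.80230 = 50.7070 atm
% deviation = (50.7070 − 52.5746)/52.5746 × 100% = -3.55%

-3.55 %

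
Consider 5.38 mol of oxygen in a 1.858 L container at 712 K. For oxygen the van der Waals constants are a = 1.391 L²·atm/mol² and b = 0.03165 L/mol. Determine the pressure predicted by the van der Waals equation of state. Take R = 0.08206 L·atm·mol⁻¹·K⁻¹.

P = nRT/(V − nb) − a n²/V²
nRT/(V − nb) = (5.38)(0.08206)(712)/(1.858 − 5.38×0.03165) = 314.34/1.6877 = 186.25 atm
a n²/V² = (1.391)(5.38)²/(1.858)² = 11.663 atm
P = 186.25 − 11.663 = 174.6 atm

P ≈ 174.6 atm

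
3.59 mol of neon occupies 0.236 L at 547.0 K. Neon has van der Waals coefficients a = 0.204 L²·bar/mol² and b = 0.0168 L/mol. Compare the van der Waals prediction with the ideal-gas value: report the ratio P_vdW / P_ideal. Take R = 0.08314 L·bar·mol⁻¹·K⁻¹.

P_vdW / P_ideal ≈ 1.275

Ideal: P_ideal = nRT/V = (3.59)(0.08314)(547.0)/0.236 = 691.799 bar
vdW: P = nRT/(V − nb) − a n²/V² = 163.265/0.175688 − 2.62917/0.0556960 = 929.289 − 47.2057 = 882.083 bar
Ratio = 882.083/691.799 = 1.275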